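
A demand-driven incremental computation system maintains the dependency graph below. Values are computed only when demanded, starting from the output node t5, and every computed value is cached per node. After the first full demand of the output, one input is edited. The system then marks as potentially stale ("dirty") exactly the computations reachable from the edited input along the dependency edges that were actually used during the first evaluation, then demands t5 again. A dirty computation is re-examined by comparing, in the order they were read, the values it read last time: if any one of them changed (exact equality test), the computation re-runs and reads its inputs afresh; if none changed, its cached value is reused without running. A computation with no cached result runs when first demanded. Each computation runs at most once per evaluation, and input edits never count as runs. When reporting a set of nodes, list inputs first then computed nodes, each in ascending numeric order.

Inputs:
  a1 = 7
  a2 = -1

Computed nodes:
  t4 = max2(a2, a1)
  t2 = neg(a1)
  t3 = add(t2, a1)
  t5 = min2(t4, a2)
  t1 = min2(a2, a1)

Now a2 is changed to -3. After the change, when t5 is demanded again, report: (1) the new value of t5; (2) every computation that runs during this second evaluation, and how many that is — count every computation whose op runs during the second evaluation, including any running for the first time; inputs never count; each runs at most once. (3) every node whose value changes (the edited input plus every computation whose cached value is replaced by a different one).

First evaluation (everything demanded from the output):
  t4 = max2(-1, 7) = 7
  t5 = min2(7, -1) = -1

Propagation after the edit:
  t4: runs — a2 -1->-3; result 7 (same value as before).
  t5: runs — a2 -1->-3; result -3.

New value of t5: -3.
Computations that run: t4, t5 — 2 in total.
Values that change: a2, t5.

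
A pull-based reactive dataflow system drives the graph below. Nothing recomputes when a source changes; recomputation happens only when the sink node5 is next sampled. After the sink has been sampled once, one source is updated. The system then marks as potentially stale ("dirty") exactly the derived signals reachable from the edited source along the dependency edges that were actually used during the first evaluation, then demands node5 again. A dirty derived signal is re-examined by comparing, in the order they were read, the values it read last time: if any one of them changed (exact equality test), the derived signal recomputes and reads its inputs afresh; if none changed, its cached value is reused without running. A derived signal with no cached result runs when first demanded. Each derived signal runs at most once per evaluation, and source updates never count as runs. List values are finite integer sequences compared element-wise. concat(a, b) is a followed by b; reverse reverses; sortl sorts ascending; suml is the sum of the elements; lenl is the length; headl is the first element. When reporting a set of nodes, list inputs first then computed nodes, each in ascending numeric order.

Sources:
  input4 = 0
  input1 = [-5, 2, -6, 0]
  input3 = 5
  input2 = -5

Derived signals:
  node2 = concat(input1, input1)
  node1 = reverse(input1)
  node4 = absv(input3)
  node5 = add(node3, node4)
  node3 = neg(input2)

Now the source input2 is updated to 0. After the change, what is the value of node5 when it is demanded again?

First evaluation (everything demanded from the output):
  node3 = neg(-5) = 5
  node4 = absv(5) = 5
  node5 = add(5, 5) = 10

Propagation after the edit:
  node3: runs — input2 -5->0; result 0.
  node5: runs — node3 5->0; result 5.

New value of node5: 5.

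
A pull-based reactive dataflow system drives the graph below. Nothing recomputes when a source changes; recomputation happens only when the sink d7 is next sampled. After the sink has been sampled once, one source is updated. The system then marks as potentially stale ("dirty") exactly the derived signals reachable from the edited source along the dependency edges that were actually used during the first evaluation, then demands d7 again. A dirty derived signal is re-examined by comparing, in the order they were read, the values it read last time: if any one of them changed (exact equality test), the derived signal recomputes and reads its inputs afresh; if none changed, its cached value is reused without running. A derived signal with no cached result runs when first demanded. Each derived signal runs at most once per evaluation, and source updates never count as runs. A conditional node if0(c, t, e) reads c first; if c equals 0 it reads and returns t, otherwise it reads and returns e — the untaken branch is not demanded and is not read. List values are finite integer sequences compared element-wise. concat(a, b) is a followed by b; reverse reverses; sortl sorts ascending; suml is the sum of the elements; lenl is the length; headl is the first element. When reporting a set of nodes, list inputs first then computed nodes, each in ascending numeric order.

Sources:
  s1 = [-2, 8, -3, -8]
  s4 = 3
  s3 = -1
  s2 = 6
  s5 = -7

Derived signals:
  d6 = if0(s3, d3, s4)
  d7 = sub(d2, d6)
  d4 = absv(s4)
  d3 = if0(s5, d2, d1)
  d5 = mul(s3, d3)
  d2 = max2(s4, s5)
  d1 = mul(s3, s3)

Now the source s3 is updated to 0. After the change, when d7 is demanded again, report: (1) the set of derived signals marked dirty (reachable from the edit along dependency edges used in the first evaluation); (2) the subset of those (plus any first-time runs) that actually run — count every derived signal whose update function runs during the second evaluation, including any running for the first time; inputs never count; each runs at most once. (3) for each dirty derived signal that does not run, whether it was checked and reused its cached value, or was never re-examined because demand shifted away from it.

First evaluation (everything demanded from the output):
  d2 = max2(3, -7) = 3
  d6 = if0(s3=-1 -> else branch s4) = 3
  d7 = sub(3, 3) = 0

Propagation after the edit:
  d1: demanded for the first time — runs, produces 0.
  d3: demanded for the first time — runs, produces 0.
  d6: runs — s3 -1->0; result 0.
  d7: runs — d6 3->0; result 3.

Key observation: a condition flipped, so demand reaches new nodes — d1, d3 run for the first time.

Marked dirty: d6, d7.
Derived signals that run: d1, d3, d6, d7 — 4 in total.
Every dirty derived signal ran.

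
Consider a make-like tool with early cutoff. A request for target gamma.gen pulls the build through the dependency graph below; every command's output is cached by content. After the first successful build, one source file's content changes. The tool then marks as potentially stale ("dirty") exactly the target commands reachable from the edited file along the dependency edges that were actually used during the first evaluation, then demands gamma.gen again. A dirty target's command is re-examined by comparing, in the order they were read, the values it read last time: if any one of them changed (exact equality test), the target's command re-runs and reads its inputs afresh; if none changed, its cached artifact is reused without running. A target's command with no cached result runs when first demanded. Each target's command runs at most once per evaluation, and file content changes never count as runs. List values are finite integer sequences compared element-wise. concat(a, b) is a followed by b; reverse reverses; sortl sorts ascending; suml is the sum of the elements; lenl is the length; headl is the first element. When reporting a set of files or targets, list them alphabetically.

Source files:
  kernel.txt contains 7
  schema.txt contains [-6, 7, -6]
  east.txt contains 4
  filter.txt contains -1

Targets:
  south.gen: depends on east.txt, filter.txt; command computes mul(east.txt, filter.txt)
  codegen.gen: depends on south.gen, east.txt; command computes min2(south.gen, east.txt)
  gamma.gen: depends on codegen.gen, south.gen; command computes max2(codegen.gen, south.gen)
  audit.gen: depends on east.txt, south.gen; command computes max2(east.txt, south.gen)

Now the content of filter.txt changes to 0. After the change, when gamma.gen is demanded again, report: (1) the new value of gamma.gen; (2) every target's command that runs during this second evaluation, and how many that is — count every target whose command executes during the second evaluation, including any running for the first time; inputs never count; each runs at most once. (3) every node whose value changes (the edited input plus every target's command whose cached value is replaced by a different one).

Demanding gamma.gen again yields 0.
3 target commands run: codegen.gen, gamma.gen, south.gen.
The nodes whose values change: codegen.gen, filter.txt, gamma.gen, south.gen.

First demand of the output computes:
  south.gen = mul(4, -1) = -4
  codegen.gen = min2(-4, 4) = -4
  gamma.gen = max2(-4, -4) = -4

After the edit, cleaning proceeds:
  south.gen: a read changed (filter.txt -1->0) — executes, giving 0.
  codegen.gen: a read changed (south.gen -4->0) — executes, giving 0.
  gamma.gen: a read changed (codegen.gen -4->0; south.gen -4->0) — executes, giving 0.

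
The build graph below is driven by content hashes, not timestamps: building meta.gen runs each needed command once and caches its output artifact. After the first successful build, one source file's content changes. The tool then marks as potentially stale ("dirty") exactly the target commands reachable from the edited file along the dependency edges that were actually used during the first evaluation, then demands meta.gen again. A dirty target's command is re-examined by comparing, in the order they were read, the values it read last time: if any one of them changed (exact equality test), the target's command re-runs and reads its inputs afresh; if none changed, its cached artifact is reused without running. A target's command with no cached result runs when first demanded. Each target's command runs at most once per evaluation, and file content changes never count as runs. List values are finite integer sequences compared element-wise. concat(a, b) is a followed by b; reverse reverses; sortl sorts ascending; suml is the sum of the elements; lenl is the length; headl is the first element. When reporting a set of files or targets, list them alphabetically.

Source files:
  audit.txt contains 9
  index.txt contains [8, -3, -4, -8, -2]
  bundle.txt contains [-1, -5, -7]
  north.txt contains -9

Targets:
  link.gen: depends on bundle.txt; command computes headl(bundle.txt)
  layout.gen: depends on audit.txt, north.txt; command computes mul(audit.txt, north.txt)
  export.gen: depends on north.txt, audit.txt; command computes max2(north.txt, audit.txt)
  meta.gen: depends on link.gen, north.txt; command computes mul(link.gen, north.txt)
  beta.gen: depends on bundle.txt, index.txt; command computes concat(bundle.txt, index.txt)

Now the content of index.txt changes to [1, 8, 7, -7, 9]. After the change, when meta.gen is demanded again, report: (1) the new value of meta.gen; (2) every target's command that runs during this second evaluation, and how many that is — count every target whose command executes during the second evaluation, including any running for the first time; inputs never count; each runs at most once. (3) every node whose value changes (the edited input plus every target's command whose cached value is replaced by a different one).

meta.gen now evaluates to 9.
Run set: none (0 run).
Changed values: index.txt.
The important point: nothing the output needs ever reads index.txt, so the edit is invisible to it.

Initial pass — values computed on the first demand:
  link.gen = headl([-1, -5, -7]) = -1
  meta.gen = mul(-1, -9) = 9

Second demand — change propagation:
  no demanded computation ever read index.txt, so the edit dirties nothing and nothing runs.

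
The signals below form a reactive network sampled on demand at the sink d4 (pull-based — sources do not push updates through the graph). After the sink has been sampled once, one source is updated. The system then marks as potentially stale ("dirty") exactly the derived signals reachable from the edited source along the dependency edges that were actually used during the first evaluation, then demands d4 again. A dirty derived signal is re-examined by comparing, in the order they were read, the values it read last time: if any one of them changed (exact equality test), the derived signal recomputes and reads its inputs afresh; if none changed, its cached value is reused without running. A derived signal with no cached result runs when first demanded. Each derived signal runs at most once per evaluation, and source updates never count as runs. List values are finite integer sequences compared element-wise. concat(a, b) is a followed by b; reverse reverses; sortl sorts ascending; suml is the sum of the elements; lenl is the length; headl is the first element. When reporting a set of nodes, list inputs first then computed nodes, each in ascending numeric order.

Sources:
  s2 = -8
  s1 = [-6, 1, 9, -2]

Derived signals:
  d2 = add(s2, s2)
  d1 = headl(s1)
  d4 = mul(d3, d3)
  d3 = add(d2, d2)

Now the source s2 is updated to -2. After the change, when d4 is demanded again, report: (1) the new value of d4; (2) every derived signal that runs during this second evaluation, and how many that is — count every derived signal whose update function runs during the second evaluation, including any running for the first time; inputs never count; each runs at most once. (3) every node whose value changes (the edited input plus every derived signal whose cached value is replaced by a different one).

d4 now evaluates to 64.
Run set: d2, d3, d4 (3 run).
Changed values: s2, d2, d3, d4.

Initial pass — values computed on the first demand:
  d2 = add(-8, -8) = -16
  d3 = add(-16, -16) = -32
  d4 = mul(-32, -32) = 1024

Second demand — change propagation:
  d2: re-runs because s2 -8->-2; s2 -8->-2; new result -4.
  d3: re-runs because d2 -16->-4; d2 -16->-4; new result -8.
  d4: re-runs because d3 -32->-8; d3 -32->-8; new result 64.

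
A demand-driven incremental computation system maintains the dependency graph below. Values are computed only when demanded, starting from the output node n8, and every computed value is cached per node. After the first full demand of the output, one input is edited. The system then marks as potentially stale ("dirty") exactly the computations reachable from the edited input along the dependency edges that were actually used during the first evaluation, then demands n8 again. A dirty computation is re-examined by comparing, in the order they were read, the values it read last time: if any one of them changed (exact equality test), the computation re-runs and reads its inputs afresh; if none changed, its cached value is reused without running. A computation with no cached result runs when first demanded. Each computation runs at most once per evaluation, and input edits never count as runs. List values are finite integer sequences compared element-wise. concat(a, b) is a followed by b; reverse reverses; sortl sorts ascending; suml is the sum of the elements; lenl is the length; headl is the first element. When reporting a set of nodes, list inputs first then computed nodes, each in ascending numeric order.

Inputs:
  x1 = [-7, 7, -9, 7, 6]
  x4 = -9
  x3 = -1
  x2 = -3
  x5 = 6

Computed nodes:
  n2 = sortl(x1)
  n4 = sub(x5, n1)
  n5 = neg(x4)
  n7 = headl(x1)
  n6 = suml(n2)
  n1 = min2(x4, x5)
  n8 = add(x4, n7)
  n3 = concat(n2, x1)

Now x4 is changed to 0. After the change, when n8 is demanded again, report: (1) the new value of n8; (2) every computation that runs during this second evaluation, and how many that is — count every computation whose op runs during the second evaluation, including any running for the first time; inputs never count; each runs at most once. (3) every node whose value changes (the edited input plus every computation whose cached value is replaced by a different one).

New value of n8: -7.
Computations that run: n8 — 1 in total.
Values that change: x4, n8.

First evaluation (everything demanded from the output):
  n7 = headl([-7, 7, -9, 7, 6]) = -7
  n8 = add(-9, -7) = -16

Propagation after the edit:
  n8: runs — x4 -9->0; result -7.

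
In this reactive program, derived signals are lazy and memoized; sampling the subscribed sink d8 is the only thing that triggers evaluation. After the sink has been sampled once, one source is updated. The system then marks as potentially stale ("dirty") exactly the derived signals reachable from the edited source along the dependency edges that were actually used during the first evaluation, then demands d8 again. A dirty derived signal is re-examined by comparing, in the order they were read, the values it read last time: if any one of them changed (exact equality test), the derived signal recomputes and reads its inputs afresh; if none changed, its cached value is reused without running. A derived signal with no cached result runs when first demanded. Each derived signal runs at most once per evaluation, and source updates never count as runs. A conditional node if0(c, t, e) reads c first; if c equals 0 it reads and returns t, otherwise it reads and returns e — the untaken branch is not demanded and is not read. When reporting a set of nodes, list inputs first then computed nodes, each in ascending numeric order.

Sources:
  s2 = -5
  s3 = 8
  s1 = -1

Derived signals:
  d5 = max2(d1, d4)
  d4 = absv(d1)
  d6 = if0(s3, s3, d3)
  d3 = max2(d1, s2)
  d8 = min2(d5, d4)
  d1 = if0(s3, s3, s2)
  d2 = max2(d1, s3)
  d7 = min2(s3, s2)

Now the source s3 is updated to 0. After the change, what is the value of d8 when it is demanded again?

First demand of the output computes:
  d1 = if0(s3=8 -> else branch s2) = -5
  d4 = absv(-5) = 5
  d5 = max2(-5, 5) = 5
  d8 = min2(5, 5) = 5

After the edit, cleaning proceeds:
  d1: a read changed (s3 8->0) — executes, giving 0.
  d4: a read changed (d1 -5->0) — executes, giving 0.
  d5: a read changed (d1 -5->0; d4 5->0) — executes, giving 0.
  d8: a read changed (d5 5->0; d4 5->0) — executes, giving 0.

Demanding d8 again yields 0.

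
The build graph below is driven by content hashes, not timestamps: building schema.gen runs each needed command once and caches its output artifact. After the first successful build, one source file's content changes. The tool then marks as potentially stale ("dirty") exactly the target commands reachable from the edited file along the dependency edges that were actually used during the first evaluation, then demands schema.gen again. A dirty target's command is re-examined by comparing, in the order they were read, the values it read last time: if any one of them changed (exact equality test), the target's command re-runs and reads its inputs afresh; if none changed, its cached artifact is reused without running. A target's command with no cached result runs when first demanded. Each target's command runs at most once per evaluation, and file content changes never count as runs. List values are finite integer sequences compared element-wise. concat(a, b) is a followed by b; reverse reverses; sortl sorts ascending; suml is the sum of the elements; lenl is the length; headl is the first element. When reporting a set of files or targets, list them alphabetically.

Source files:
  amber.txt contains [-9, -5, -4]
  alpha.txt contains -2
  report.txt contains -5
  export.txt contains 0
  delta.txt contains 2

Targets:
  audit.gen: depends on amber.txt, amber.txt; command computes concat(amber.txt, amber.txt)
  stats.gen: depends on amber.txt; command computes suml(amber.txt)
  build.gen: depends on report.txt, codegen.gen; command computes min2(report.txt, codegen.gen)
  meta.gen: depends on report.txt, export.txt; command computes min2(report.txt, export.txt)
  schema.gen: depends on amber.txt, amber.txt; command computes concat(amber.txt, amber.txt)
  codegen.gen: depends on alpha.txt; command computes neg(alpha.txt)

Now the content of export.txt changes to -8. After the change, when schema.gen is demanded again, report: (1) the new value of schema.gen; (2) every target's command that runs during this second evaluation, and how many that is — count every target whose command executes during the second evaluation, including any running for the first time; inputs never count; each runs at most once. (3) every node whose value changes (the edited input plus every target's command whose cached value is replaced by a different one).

Initial pass — values computed on the first demand:
  schema.gen = concat([-9, -5, -4], [-9, -5, -4]) = [-9, -5, -4, -9, -5, -4]

Second demand — change propagation:
  no demanded computation ever read export.txt, so the edit dirties nothing and nothing runs.

The important point: nothing the output needs ever reads export.txt, so the edit is invisible to it.

schema.gen now evaluates to [-9, -5, -4, -9, -5, -4].
Run set: none (0 run).
Changed values: export.txt.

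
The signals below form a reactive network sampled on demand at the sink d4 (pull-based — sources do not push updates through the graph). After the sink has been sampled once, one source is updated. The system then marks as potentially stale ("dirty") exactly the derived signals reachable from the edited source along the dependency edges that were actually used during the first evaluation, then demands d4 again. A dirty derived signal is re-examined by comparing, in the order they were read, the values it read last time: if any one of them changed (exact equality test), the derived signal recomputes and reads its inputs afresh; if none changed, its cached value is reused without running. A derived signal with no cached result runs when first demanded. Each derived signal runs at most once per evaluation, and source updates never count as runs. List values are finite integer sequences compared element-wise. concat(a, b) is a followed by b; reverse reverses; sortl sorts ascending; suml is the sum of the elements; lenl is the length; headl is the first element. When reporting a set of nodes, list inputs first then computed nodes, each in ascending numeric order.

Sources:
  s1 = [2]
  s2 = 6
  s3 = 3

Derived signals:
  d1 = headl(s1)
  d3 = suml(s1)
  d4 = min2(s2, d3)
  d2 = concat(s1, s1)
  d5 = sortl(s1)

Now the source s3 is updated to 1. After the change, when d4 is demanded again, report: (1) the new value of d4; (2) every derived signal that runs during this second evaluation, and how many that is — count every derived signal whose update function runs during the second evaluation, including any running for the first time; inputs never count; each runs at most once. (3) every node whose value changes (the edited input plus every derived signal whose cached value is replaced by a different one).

Initial pass — values computed on the first demand:
  d3 = suml([2]) = 2
  d4 = min2(6, 2) = 2

Second demand — change propagation:
  no demanded computation ever read s3, so the edit dirties nothing and nothing runs.

The important point: nothing the output needs ever reads s3, so the edit is invisible to it.

d4 now evaluates to 2.
Run set: none (0 run).
Changed values: s3.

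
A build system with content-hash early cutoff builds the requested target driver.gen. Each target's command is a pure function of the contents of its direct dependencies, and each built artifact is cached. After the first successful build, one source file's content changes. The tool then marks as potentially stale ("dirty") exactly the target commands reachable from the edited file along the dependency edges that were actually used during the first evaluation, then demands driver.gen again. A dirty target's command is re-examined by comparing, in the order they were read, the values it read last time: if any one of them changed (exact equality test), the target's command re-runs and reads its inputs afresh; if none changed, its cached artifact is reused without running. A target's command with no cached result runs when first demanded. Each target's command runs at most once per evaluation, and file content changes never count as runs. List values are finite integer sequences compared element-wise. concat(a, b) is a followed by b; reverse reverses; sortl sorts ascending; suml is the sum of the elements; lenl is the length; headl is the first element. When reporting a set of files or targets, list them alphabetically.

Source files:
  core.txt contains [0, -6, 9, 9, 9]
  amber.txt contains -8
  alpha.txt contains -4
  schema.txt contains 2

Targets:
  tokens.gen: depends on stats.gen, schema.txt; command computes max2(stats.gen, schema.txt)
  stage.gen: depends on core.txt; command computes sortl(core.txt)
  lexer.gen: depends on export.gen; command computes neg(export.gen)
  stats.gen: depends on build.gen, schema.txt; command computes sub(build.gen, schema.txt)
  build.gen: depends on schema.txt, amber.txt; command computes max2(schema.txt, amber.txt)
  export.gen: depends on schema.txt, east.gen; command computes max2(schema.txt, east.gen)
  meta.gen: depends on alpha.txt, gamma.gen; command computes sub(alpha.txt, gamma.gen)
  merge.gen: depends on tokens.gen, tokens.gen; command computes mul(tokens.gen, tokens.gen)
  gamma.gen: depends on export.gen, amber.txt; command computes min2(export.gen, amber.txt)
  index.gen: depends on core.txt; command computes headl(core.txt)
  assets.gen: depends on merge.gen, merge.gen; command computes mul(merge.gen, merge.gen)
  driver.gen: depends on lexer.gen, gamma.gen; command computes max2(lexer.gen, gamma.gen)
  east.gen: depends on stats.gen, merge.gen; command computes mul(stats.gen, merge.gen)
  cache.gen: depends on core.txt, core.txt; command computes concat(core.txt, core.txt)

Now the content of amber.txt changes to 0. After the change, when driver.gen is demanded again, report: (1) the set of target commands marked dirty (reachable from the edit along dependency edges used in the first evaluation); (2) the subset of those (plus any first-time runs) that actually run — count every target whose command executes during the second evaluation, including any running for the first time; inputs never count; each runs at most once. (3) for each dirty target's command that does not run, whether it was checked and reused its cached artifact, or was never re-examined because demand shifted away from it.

Marked dirty: build.gen, driver.gen, east.gen, export.gen, gamma.gen, lexer.gen, merge.gen, stats.gen, tokens.gen.
Target commands that run: build.gen, driver.gen, gamma.gen — 3 in total.
Checked but reused from cache: east.gen, export.gen, lexer.gen, merge.gen, stats.gen, tokens.gen.
Key observation: the cutoff stops propagation at stats.gen — its inputs' values are unchanged, so it reuses its cache.

First evaluation (everything demanded from the output):
  build.gen = max2(2, -8) = 2
  stats.gen = sub(2, 2) = 0
  tokens.gen = max2(0, 2) = 2
  merge.gen = mul(2, 2) = 4
  east.gen = mul(0, 4) = 0
  export.gen = max2(2, 0) = 2
  gamma.gen = min2(2, -8) = -8
  lexer.gen = neg(2) = -2
  driver.gen = max2(-2, -8) = -2

Propagation after the edit:
  build.gen: runs — amber.txt -8->0; result 2 (same value as before).
  stats.gen: checked — values it read are unchanged (build.gen unchanged, schema.txt unchanged); reused cached 0 without running.
  tokens.gen: checked — values it read are unchanged (stats.gen unchanged, schema.txt unchanged); reused cached 2 without running.
  merge.gen: checked — values it read are unchanged (tokens.gen unchanged, tokens.gen unchanged); reused cached 4 without running.
  east.gen: checked — values it read are unchanged (stats.gen unchanged, merge.gen unchanged); reused cached 0 without running.
  export.gen: checked — values it read are unchanged (schema.txt unchanged, east.gen unchanged); reused cached 2 without running.
  gamma.gen: runs — amber.txt -8->0; result 0.
  lexer.gen: checked — values it read are unchanged (export.gen unchanged); reused cached -2 without running.
  driver.gen: runs — gamma.gen -8->0; result 0.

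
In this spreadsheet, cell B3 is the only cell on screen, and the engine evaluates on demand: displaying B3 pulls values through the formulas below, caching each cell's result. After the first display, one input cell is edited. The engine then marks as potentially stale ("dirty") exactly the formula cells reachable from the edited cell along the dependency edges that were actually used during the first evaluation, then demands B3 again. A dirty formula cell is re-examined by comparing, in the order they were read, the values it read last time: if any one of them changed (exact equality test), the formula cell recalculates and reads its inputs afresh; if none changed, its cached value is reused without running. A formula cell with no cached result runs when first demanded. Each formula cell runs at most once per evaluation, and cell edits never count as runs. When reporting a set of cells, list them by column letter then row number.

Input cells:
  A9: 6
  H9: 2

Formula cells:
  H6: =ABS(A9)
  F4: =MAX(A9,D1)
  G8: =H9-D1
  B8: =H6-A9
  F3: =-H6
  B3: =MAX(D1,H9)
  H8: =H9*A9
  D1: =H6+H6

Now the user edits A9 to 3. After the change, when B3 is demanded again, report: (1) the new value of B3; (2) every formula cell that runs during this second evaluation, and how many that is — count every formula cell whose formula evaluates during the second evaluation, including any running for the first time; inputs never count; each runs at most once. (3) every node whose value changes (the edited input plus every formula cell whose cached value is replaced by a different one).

Initial pass — values computed on the first demand:
  H6 = ABS(6) = 6
  D1 = 6 + 6 = 12
  B3 = MAX(12, 2) = 12

Second demand — change propagation:
  H6: re-runs because A9 6->3; new result 3.
  D1: re-runs because H6 6->3; H6 6->3; new result 6.
  B3: re-runs because D1 12->6; new result 6.

B3 now evaluates to 6.
Run set: B3, D1, H6 (3 run).
Changed values: A9, B3, D1, H6.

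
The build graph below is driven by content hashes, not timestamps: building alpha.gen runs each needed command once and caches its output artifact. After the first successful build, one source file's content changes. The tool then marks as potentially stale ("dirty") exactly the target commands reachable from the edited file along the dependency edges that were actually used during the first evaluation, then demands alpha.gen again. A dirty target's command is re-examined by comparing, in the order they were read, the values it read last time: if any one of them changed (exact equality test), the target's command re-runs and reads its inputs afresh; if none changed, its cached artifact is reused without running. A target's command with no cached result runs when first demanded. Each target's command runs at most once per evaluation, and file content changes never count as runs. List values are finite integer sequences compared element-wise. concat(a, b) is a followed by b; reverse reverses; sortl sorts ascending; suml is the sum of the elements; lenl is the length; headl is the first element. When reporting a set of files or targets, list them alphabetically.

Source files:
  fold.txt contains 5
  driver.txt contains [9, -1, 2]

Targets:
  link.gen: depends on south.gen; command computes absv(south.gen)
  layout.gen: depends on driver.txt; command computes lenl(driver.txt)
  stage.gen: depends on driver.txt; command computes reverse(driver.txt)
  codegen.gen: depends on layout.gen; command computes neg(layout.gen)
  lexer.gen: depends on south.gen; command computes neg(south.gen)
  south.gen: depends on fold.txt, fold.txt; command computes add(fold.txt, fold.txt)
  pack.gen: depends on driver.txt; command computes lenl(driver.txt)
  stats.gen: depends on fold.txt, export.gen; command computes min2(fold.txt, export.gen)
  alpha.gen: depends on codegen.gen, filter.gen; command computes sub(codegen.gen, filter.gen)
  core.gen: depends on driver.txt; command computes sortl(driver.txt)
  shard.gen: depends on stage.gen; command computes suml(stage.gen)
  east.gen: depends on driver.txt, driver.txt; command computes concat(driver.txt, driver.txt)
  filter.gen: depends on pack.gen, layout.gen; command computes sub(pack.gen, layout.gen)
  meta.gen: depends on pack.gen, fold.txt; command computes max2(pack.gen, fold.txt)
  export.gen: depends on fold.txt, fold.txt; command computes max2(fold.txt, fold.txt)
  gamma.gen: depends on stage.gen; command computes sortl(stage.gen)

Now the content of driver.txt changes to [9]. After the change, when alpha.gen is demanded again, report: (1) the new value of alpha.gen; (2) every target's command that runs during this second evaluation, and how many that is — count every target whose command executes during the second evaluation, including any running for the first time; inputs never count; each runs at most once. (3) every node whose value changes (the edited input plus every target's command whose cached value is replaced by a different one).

Initial pass — values computed on the first demand:
  layout.gen = lenl([9, -1, 2]) = 3
  codegen.gen = neg(3) = -3
  pack.gen = lenl([9, -1, 2]) = 3
  filter.gen = sub(3, 3) = 0
  alpha.gen = sub(-3, 0) = -3

Second demand — change propagation:
  layout.gen: re-runs because driver.txt [9, -1, 2]->[9]; new result 1.
  codegen.gen: re-runs because layout.gen 3->1; new result -1.
  pack.gen: re-runs because driver.txt [9, -1, 2]->[9]; new result 1.
  filter.gen: re-runs because pack.gen 3->1; layout.gen 3->1; new result 0 (unchanged).
  alpha.gen: re-runs because codegen.gen -3->-1; new result -1.

alpha.gen now evaluates to -1.
Run set: alpha.gen, codegen.gen, filter.gen, layout.gen, pack.gen (5 run).
Changed values: alpha.gen, codegen.gen, driver.txt, layout.gen, pack.gen.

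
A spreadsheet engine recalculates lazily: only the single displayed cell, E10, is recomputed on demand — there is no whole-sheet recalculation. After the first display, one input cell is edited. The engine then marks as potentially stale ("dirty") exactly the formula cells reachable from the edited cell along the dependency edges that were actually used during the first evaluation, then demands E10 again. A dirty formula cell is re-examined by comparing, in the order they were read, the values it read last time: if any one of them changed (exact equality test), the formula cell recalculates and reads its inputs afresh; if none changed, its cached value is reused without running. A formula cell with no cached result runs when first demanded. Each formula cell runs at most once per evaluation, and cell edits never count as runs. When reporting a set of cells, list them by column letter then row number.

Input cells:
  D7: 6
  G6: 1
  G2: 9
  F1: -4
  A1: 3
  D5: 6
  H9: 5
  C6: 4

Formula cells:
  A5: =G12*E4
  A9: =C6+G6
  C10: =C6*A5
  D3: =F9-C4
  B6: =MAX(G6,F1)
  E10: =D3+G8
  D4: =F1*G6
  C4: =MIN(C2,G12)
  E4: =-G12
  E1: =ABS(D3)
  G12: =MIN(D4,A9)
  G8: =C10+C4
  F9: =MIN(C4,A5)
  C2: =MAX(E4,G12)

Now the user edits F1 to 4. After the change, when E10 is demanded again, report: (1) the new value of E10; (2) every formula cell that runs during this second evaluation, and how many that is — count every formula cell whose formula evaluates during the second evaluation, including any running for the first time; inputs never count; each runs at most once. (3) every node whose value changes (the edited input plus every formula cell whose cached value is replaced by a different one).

New value of E10: -80.
Formula cells that run: A5, C2, C4, D3, D4, E4, E10, F9, G8, G12 — 10 in total.
Values that change: C4, D3, D4, E4, F1, G8, G12.
Key observation: the cutoff stops propagation at C10 — its inputs' values are unchanged, so it reuses its cache.

First evaluation (everything demanded from the output):
  A9 = 4 + 1 = 5
  D4 = -4 * 1 = -4
  G12 = MIN(-4, 5) = -4
  E4 = -(-4) = 4
  A5 = -4 * 4 = -16
  C2 = MAX(4, -4) = 4
  C4 = MIN(4, -4) = -4
  C10 = 4 * -16 = -64
  F9 = MIN(-4, -16) = -16
  D3 = -16 - -4 = -12
  G8 = -64 + -4 = -68
  E10 = -12 + -68 = -80

Propagation after the edit:
  D4: runs — F1 -4->4; result 4.
  G12: runs — D4 -4->4; result 4.
  E4: runs — G12 -4->4; result -4.
  A5: runs — G12 -4->4; E4 4->-4; result -16 (same value as before).
  C2: runs — E4 4->-4; G12 -4->4; result 4 (same value as before).
  C4: runs — G12 -4->4; result 4.
  C10: checked — values it read are unchanged (C6 unchanged, A5 unchanged); reused cached -64 without running.
  F9: runs — C4 -4->4; result -16 (same value as before).
  D3: runs — C4 -4->4; result -20.
  G8: runs — C4 -4->4; result -60.
  E10: runs — D3 -12->-20; G8 -68->-60; result -80 (same value as before).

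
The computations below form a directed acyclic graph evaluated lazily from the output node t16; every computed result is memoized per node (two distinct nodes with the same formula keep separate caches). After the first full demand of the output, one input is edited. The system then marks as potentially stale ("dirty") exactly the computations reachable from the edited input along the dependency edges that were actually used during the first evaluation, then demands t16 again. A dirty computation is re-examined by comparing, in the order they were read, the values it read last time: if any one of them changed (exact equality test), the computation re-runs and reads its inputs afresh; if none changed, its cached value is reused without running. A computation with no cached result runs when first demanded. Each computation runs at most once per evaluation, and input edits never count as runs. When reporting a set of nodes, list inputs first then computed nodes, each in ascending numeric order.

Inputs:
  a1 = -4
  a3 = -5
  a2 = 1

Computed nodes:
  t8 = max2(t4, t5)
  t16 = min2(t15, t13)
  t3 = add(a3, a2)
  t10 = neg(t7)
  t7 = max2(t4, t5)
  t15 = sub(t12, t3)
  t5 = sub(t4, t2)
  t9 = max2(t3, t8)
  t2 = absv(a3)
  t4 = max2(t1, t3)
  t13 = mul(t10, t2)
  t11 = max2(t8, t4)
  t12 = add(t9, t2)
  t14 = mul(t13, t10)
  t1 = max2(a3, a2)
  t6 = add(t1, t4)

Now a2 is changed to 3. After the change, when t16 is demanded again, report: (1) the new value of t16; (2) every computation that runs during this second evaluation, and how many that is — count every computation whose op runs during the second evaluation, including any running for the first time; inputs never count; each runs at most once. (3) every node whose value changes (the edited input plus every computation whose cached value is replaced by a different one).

Demanding t16 again yields -15.
12 computations run: t1, t3, t4, t5, t7, t8, t9, t10, t12, t13, t15, t16.
The nodes whose values change: a2, t1, t3, t4, t5, t7, t8, t9, t10, t12, t13, t16.

First demand of the output computes:
  t1 = max2(-5, 1) = 1
  t2 = absv(-5) = 5
  t3 = add(-5, 1) = -4
  t4 = max2(1, -4) = 1
  t5 = sub(1, 5) = -4
  t7 = max2(1, -4) = 1
  t8 = max2(1, -4) = 1
  t9 = max2(-4, 1) = 1
  t10 = neg(1) = -1
  t12 = add(1, 5) = 6
  t13 = mul(-1, 5) = -5
  t15 = sub(6, -4) = 10
  t16 = min2(10, -5) = -5

After the edit, cleaning proceeds:
  t1: a read changed (a2 1->3) — executes, giving 3.
  t3: a read changed (a2 1->3) — executes, giving -2.
  t4: a read changed (t1 1->3; t3 -4->-2) — executes, giving 3.
  t5: a read changed (t4 1->3) — executes, giving -2.
  t7: a read changed (t4 1->3; t5 -4->-2) — executes, giving 3.
  t8: a read changed (t4 1->3; t5 -4->-2) — executes, giving 3.
  t9: a read changed (t3 -4->-2; t8 1->3) — executes, giving 3.
  t10: a read changed (t7 1->3) — executes, giving -3.
  t12: a read changed (t9 1->3) — executes, giving 8.
  t13: a read changed (t10 -1->-3) — executes, giving -15.
  t15: a read changed (t12 6->8; t3 -4->-2) — executes, giving 10 — identical to its old value.
  t16: a read changed (t13 -5->-15) — executes, giving -15.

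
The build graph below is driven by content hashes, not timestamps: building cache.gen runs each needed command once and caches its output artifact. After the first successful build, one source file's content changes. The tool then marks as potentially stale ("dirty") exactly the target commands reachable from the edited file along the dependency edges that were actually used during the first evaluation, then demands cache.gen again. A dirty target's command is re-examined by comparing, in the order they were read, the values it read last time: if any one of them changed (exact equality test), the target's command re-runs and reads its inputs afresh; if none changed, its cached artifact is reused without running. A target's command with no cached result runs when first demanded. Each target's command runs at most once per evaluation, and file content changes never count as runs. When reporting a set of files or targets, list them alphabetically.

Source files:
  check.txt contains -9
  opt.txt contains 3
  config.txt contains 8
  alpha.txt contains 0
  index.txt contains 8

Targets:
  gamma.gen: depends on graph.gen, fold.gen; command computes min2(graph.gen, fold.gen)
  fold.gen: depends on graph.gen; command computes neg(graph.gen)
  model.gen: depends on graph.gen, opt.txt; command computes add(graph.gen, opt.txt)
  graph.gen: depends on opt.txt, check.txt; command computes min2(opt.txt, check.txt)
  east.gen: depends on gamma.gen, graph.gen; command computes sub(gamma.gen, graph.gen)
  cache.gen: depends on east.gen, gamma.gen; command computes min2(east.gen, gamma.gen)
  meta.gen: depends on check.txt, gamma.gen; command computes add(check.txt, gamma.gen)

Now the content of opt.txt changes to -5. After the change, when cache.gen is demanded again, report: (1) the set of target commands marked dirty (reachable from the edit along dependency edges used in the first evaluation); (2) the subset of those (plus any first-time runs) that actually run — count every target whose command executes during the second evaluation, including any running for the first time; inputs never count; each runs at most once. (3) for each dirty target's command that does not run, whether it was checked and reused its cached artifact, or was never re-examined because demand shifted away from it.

Dirty set: cache.gen, east.gen, fold.gen, gamma.gen, graph.gen.
Run set: graph.gen (1 run).
Re-examined without running (cache reused): cache.gen, east.gen, fold.gen, gamma.gen.
The important point: graph.gen recomputes to an identical value, and the output ends up unchanged.

Initial pass — values computed on the first demand:
  graph.gen = min2(3, -9) = -9
  fold.gen = neg(-9) = 9
  gamma.gen = min2(-9, 9) = -9
  east.gen = sub(-9, -9) = 0
  cache.gen = min2(0, -9) = -9

Second demand — change propagation:
  graph.gen: re-runs because opt.txt 3->-5; new result -9 (unchanged).
  fold.gen: re-examined; everything it read last time is the same (graph.gen unchanged) — cache 9 kept, no run.
  gamma.gen: re-examined; everything it read last time is the same (graph.gen unchanged, fold.gen unchanged) — cache -9 kept, no run.
  east.gen: re-examined; everything it read last time is the same (gamma.gen unchanged, graph.gen unchanged) — cache 0 kept, no run.
  cache.gen: re-examined; everything it read last time is the same (east.gen unchanged, gamma.gen unchanged) — cache -9 kept, no run.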